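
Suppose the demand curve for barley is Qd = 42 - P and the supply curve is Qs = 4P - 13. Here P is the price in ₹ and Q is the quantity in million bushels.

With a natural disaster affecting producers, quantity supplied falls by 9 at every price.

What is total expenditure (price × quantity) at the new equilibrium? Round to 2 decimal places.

Solve the original market: 42 - P = 4P - 13, hence P = 11 and Q = 31.
With the change applied: demand Qd = 42 - P, supply Qs = 4P - 22.
New equilibrium: 42 - P = 4P - 22 ⇒ 64 = 5P ⇒ P = 12.8, Q = 29.2.
New expenditure = 12.8 × 29.2 = 373.76.

373.76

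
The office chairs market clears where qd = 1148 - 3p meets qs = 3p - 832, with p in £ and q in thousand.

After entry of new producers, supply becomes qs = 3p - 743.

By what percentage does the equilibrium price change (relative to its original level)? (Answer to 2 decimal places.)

Before the shock: 1148 - 3p = 3p - 832 ⇒ 1980 = 6p ⇒ p = 330, q = 158.
The new curves are qd = 1148 - 3p (demand) and qs = 3p - 743 (supply).
Setting them equal: 1148 - 3p = 3p - 743 → 1891 = 6p, so p = 1891/6 ≈ 315.1667 and q = 202.5.
%Δp = (315.1667 − 330) / 330 × 100 = -4.49%.

-4.49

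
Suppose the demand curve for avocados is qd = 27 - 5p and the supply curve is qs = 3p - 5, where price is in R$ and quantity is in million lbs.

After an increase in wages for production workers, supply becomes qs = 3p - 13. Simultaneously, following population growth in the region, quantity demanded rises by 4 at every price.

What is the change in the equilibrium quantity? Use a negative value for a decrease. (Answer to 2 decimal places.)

Original equilibrium: 27 - 5p = 3p - 5 gives 32 = 8p, so p = 4 and q = 7.
After the shift, demand is qd = 31 - 5p and supply is qs = 3p - 13.
New equilibrium: 31 - 5p = 3p - 13 ⇒ 44 = 8p ⇒ p = 5.5, q = 3.5.
Δq = 3.5 − 7 = -3.50.

-3.50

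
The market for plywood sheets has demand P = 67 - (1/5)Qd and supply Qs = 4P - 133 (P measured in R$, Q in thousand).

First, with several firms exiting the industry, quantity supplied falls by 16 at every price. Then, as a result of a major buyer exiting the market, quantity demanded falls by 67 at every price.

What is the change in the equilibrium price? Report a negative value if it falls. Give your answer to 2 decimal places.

-5.67

Initially, 335 - 5P = 4P - 133, so 468 = 9P and P = 52, Q = 75.
The shock moves the curves to Qd = 268 - 5P and Qs = 4P - 149.
Equate the new curves: 268 - 5P = 4P - 149, giving 417 = 9P, P = 139/3 ≈ 46.3333, Q = 109/3 ≈ 36.3333.
ΔP = 46.3333 − 52 = -5.67.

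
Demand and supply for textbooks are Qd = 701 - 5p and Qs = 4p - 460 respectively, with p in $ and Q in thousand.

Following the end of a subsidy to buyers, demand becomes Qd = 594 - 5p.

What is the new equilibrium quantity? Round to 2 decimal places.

8.44

Before the shock: 701 - 5p = 4p - 460 ⇒ 1161 = 9p ⇒ p = 129, Q = 56.
With the change applied: demand Qd = 594 - 5p, supply Qs = 4p - 460.
Equate the new curves: 594 - 5p = 4p - 460, giving 1054 = 9p, p = 1054/9 ≈ 117.1111, Q = 76/9 ≈ 8.4444.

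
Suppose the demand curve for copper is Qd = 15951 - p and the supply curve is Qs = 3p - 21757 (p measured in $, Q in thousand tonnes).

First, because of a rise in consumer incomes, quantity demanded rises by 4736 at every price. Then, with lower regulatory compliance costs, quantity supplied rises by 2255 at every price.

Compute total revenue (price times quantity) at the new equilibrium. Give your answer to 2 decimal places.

Solve the original market: 15951 - p = 3p - 21757, hence p = 9427 and Q = 6524.
The new curves are Qd = 20687 - p (demand) and Qs = 3p - 19502 (supply).
New equilibrium: 20687 - p = 3p - 19502 ⇒ 40189 = 4p ⇒ p = 10047.25, Q = 10639.75.
New expenditure = 10047.25 × 10639.75 = 106900228.19.

106900228.19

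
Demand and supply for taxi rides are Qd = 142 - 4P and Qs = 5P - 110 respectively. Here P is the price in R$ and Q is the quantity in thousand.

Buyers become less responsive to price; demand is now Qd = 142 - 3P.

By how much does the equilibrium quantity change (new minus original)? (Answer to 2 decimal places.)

+17.50

Initially, 142 - 4P = 5P - 110, so 252 = 9P and P = 28, Q = 30.
The shock moves the curves to Qd = 142 - 3P and Qs = 5P - 110.
Clearing the new market: 142 - 3P = 5P - 110, so P = 31.5 and Q = 47.5.
ΔQ = 47.5 − 30 = +17.50.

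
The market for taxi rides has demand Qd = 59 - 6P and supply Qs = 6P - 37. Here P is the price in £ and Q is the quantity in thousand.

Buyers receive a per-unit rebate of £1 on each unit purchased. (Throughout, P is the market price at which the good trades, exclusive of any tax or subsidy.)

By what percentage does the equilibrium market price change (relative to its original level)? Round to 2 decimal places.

Before the shock: 59 - 6P = 6P - 37 ⇒ 96 = 12P ⇒ P = 8, Q = 11.
Since buyers' out-of-pocket price is the market price minus the rebate, the effective demand curve becomes Qd = 65 - 6P.
Equate the new curves: 65 - 6P = 6P - 37, giving 102 = 12P, P = 8.5, Q = 14.
%ΔP = (8.5 − 8) / 8 × 100 = +6.25%.

+6.25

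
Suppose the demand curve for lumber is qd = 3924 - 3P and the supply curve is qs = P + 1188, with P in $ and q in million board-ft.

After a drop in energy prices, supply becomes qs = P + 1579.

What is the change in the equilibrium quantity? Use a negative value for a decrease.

+293.25

Before the shock: 3924 - 3P = P + 1188 ⇒ 2736 = 4P ⇒ P = 684, q = 1872.
With the change applied: demand qd = 3924 - 3P, supply qs = P + 1579.
Clearing the new market: 3924 - 3P = P + 1579, so P = 586.25 and q = 2165.25.
Δq = 2165.25 − 1872 = +293.25.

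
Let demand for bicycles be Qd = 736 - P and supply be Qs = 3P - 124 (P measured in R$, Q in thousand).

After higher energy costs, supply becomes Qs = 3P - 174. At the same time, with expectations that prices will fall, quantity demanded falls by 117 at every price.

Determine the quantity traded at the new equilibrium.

Initially, 736 - P = 3P - 124, so 860 = 4P and P = 215, Q = 521.
The shock moves the curves to Qd = 619 - P and Qs = 3P - 174.
New equilibrium: 619 - P = 3P - 174 ⇒ 793 = 4P ⇒ P = 198.25, Q = 420.75.

420.75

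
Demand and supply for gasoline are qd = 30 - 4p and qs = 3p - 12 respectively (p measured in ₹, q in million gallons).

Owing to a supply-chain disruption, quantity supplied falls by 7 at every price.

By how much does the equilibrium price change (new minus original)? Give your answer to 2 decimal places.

Initially, 30 - 4p = 3p - 12, so 42 = 7p and p = 6, q = 6.
The shock moves the curves to qd = 30 - 4p and qs = 3p - 19.
New equilibrium: 30 - 4p = 3p - 19 ⇒ 49 = 7p ⇒ p = 7, q = 2.
Δp = 7 − 6 = +1.00.

+1.00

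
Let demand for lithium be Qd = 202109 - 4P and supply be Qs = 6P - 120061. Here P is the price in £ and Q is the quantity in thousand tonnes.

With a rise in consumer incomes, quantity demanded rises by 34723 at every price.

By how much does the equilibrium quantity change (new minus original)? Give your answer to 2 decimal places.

Initially, 202109 - 4P = 6P - 120061, so 322170 = 10P and P = 32217, Q = 73241.
The shock moves the curves to Qd = 236832 - 4P and Qs = 6P - 120061.
Equate the new curves: 236832 - 4P = 6P - 120061, giving 356893 = 10P, P = 35689.3, Q = 94074.8.
ΔQ = 94074.8 − 73241 = +20833.80.

+20833.80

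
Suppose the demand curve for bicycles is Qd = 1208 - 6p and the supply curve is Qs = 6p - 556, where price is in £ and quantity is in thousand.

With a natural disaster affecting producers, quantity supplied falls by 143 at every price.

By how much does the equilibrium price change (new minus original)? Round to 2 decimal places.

+11.92

Initially, 1208 - 6p = 6p - 556, so 1764 = 12p and p = 147, Q = 326.
The shock moves the curves to Qd = 1208 - 6p and Qs = 6p - 699.
New equilibrium: 1208 - 6p = 6p - 699 ⇒ 1907 = 12p ⇒ p = 1907/12 ≈ 158.9167, Q = 254.5.
Δp = 158.9167 − 147 = +11.92.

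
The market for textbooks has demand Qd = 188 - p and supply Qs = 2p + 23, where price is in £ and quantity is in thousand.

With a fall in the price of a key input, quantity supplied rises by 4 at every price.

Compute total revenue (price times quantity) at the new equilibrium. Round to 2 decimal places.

Initially, 188 - p = 2p + 23, so 165 = 3p and p = 55, Q = 133.
The shock moves the curves to Qd = 188 - p and Qs = 2p + 27.
Clearing the new market: 188 - p = 2p + 27, so p = 161/3 ≈ 53.6667 and Q = 403/3 ≈ 134.3333.
New expenditure = 53.6667 × 134.3333 = 7209.22.

7209.22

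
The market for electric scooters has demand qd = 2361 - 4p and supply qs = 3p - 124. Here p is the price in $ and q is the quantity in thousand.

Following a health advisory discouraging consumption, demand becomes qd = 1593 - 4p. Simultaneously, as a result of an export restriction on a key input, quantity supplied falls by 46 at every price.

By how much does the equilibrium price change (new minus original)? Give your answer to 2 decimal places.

Original equilibrium: 2361 - 4p = 3p - 124 gives 2485 = 7p, so p = 355 and q = 941.
The new curves are qd = 1593 - 4p (demand) and qs = 3p - 170 (supply).
Equate the new curves: 1593 - 4p = 3p - 170, giving 1763 = 7p, p = 1763/7 ≈ 251.8571, q = 4099/7 ≈ 585.5714.
Δp = 251.8571 − 355 = -103.14.

-103.14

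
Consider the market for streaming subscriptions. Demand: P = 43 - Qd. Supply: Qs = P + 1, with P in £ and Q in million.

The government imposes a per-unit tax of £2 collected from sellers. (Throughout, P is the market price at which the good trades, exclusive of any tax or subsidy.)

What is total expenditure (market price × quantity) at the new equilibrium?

462

Solve the original market: 43 - P = P + 1, hence P = 21 and Q = 22.
Since sellers keep the price net of the tax, the effective supply curve becomes Qs = P - 1.
New equilibrium: 43 - P = P - 1 ⇒ 44 = 2P ⇒ P = 22, Q = 21.
New expenditure = 22 × 21 = 462.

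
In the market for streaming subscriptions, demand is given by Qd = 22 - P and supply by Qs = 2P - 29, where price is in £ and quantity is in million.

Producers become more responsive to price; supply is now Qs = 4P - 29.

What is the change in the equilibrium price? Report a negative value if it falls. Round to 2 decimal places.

Solve the original market: 22 - P = 2P - 29, hence P = 17 and Q = 5.
The shock moves the curves to Qd = 22 - P and Qs = 4P - 29.
Equate the new curves: 22 - P = 4P - 29, giving 51 = 5P, P = 10.2, Q = 11.8.
ΔP = 10.2 − 17 = -6.80.

-6.80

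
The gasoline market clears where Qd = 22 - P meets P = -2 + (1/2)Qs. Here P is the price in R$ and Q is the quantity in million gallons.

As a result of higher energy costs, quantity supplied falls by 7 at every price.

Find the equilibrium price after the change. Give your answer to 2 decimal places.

Solve the original market: 22 - P = 2P + 4, hence P = 6 and Q = 16.
The shock moves the curves to Qd = 22 - P and Qs = 2P - 3.
Equate the new curves: 22 - P = 2P - 3, giving 25 = 3P, P = 25/3 ≈ 8.3333, Q = 41/3 ≈ 13.6667.

8.33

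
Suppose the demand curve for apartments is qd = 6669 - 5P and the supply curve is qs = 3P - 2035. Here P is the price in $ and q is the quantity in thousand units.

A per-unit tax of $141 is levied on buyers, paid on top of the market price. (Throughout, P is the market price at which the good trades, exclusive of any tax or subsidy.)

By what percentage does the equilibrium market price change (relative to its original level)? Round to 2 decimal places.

Original equilibrium: 6669 - 5P = 3P - 2035 gives 8704 = 8P, so P = 1088 and q = 1229.
Since buyers pay the price plus the tax, the effective demand curve becomes qd = 5964 - 5P.
Setting them equal: 5964 - 5P = 3P - 2035 → 7999 = 8P, so P = 999.875 and q = 964.625.
%ΔP = (999.875 − 1088) / 1088 × 100 = -8.10%.

-8.10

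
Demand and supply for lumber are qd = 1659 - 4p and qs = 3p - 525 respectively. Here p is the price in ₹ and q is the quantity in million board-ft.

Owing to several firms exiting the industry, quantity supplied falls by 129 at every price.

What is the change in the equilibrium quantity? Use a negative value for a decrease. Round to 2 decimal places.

-73.71

Before the shock: 1659 - 4p = 3p - 525 ⇒ 2184 = 7p ⇒ p = 312, q = 411.
The shock moves the curves to qd = 1659 - 4p and qs = 3p - 654.
New equilibrium: 1659 - 4p = 3p - 654 ⇒ 2313 = 7p ⇒ p = 2313/7 ≈ 330.4286, q = 2361/7 ≈ 337.2857.
Δq = 337.2857 − 411 = -73.71.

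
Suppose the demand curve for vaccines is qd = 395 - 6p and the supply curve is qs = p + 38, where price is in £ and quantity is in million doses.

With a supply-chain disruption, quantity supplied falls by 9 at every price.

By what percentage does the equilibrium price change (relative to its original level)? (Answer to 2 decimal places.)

Solve the original market: 395 - 6p = p + 38, hence p = 51 and q = 89.
With the change applied: demand qd = 395 - 6p, supply qs = p + 29.
Clearing the new market: 395 - 6p = p + 29, so p = 366/7 ≈ 52.2857 and q = 569/7 ≈ 81.2857.
%Δp = (52.2857 − 51) / 51 × 100 = +2.52%.

+2.52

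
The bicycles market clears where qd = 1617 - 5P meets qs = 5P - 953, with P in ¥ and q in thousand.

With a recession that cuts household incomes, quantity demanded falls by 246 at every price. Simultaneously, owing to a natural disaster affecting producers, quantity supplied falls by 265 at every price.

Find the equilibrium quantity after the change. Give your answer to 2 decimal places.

76.50

Initially, 1617 - 5P = 5P - 953, so 2570 = 10P and P = 257, q = 332.
With the change applied: demand qd = 1371 - 5P, supply qs = 5P - 1218.
Clearing the new market: 1371 - 5P = 5P - 1218, so P = 258.9 and q = 76.5.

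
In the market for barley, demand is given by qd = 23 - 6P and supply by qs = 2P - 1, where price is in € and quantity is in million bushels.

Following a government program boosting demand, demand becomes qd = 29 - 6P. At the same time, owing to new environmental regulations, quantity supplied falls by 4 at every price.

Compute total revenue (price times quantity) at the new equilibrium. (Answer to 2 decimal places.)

Original equilibrium: 23 - 6P = 2P - 1 gives 24 = 8P, so P = 3 and q = 5.
After the shift, demand is qd = 29 - 6P and supply is qs = 2P - 5.
New equilibrium: 29 - 6P = 2P - 5 ⇒ 34 = 8P ⇒ P = 4.25, q = 3.5.
New expenditure = 4.25 × 3.5 = 14.88.

14.88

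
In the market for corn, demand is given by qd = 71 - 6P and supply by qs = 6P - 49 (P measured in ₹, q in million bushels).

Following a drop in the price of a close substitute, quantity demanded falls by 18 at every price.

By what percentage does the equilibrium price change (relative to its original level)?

-15

Before the shock: 71 - 6P = 6P - 49 ⇒ 120 = 12P ⇒ P = 10, q = 11.
The shock moves the curves to qd = 53 - 6P and qs = 6P - 49.
Setting them equal: 53 - 6P = 6P - 49 → 102 = 12P, so P = 8.5 and q = 2.
%ΔP = (8.5 − 10) / 10 × 100 = -15%.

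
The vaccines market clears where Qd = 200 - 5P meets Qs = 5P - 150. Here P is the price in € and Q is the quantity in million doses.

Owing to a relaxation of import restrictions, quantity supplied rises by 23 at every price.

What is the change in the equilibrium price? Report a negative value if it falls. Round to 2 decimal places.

-2.30

Original equilibrium: 200 - 5P = 5P - 150 gives 350 = 10P, so P = 35 and Q = 25.
With the change applied: demand Qd = 200 - 5P, supply Qs = 5P - 127.
Clearing the new market: 200 - 5P = 5P - 127, so P = 32.7 and Q = 36.5.
ΔP = 32.7 − 35 = -2.30.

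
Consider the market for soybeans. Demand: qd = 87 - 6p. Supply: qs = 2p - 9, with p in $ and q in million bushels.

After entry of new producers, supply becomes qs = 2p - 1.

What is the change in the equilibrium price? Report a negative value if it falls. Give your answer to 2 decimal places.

Before the shock: 87 - 6p = 2p - 9 ⇒ 96 = 8p ⇒ p = 12, q = 15.
The new curves are qd = 87 - 6p (demand) and qs = 2p - 1 (supply).
Equate the new curves: 87 - 6p = 2p - 1, giving 88 = 8p, p = 11, q = 21.
Δp = 11 − 12 = -1.00.

-1.00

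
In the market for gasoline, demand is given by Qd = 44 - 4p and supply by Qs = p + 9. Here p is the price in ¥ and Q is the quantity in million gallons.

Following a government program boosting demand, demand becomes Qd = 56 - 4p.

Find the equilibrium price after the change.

Initially, 44 - 4p = p + 9, so 35 = 5p and p = 7, Q = 16.
After the shift, demand is Qd = 56 - 4p and supply is Qs = p + 9.
New equilibrium: 56 - 4p = p + 9 ⇒ 47 = 5p ⇒ p = 9.4, Q = 18.4.

9.4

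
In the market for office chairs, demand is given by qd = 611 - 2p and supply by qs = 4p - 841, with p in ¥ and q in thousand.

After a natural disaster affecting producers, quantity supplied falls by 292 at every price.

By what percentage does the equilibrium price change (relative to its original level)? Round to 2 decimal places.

Before the shock: 611 - 2p = 4p - 841 ⇒ 1452 = 6p ⇒ p = 242, q = 127.
The shock moves the curves to qd = 611 - 2p and qs = 4p - 1133.
Setting them equal: 611 - 2p = 4p - 1133 → 1744 = 6p, so p = 872/3 ≈ 290.6667 and q = 89/3 ≈ 29.6667.
%Δp = (290.6667 − 242) / 242 × 100 = +20.11%.

+20.11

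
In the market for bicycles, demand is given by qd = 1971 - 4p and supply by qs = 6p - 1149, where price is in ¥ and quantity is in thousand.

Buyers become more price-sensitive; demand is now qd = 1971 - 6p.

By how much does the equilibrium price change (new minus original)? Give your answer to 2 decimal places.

Initially, 1971 - 4p = 6p - 1149, so 3120 = 10p and p = 312, q = 723.
After the shift, demand is qd = 1971 - 6p and supply is qs = 6p - 1149.
Setting them equal: 1971 - 6p = 6p - 1149 → 3120 = 12p, so p = 260 and q = 411.
Δp = 260 − 312 = -52.00.

-52.00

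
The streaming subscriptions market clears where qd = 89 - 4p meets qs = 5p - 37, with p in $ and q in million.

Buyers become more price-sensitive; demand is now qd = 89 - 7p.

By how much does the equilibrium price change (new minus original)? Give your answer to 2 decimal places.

Initially, 89 - 4p = 5p - 37, so 126 = 9p and p = 14, q = 33.
The shock moves the curves to qd = 89 - 7p and qs = 5p - 37.
New equilibrium: 89 - 7p = 5p - 37 ⇒ 126 = 12p ⇒ p = 10.5, q = 15.5.
Δp = 10.5 − 14 = -3.50.

-3.50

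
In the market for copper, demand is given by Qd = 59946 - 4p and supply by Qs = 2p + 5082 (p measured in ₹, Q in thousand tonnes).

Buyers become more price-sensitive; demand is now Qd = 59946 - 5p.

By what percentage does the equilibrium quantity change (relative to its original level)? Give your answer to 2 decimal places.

Before the shock: 59946 - 4p = 2p + 5082 ⇒ 54864 = 6p ⇒ p = 9144, Q = 23370.
After the shift, demand is Qd = 59946 - 5p and supply is Qs = 2p + 5082.
Setting them equal: 59946 - 5p = 2p + 5082 → 54864 = 7p, so p = 54864/7 ≈ 7837.7143 and Q = 145302/7 ≈ 20757.4286.
%ΔQ = (20757.4286 − 23370) / 23370 × 100 = -11.18%.

-11.18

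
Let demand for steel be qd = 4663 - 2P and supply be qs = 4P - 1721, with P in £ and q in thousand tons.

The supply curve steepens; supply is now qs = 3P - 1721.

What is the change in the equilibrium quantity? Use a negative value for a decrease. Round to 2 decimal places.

-425.60

Before the shock: 4663 - 2P = 4P - 1721 ⇒ 6384 = 6P ⇒ P = 1064, q = 2535.
With the change applied: demand qd = 4663 - 2P, supply qs = 3P - 1721.
New equilibrium: 4663 - 2P = 3P - 1721 ⇒ 6384 = 5P ⇒ P = 1276.8, q = 2109.4.
Δq = 2109.4 − 2535 = -425.60.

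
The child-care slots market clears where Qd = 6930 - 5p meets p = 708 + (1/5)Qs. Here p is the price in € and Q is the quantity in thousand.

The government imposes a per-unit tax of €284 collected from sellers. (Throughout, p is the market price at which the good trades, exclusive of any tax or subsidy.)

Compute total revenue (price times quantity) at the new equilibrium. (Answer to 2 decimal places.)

1171165.00

Original equilibrium: 6930 - 5p = 5p - 3540 gives 10470 = 10p, so p = 1047 and Q = 1695.
Since sellers keep the price net of the tax, the effective supply curve becomes Qs = 5p - 4960.
Clearing the new market: 6930 - 5p = 5p - 4960, so p = 1189 and Q = 985.
New expenditure = 1189 × 985 = 1171165.00.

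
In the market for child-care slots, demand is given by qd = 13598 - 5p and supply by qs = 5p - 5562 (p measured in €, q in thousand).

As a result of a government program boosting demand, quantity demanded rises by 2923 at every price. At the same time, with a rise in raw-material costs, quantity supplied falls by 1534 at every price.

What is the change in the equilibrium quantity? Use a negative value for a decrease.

+694.5

Before the shock: 13598 - 5p = 5p - 5562 ⇒ 19160 = 10p ⇒ p = 1916, q = 4018.
With the change applied: demand qd = 16521 - 5p, supply qs = 5p - 7096.
New equilibrium: 16521 - 5p = 5p - 7096 ⇒ 23617 = 10p ⇒ p = 2361.7, q = 4712.5.
Δq = 4712.5 − 4018 = +694.5.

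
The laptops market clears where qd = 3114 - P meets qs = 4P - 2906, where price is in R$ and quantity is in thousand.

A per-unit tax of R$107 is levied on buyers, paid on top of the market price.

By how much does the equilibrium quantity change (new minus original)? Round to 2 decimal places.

Original equilibrium: 3114 - P = 4P - 2906 gives 6020 = 5P, so P = 1204 and q = 1910.
Since buyers pay the price plus the tax, the effective demand curve becomes qd = 3007 - P.
Equate the new curves: 3007 - P = 4P - 2906, giving 5913 = 5P, P = 1182.6, q = 1824.4.
Δq = 1824.4 − 1910 = -85.60.

-85.60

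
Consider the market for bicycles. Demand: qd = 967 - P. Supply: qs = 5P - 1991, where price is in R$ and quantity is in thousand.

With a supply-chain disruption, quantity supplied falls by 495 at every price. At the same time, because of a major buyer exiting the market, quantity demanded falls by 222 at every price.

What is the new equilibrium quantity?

206.5

Before the shock: 967 - P = 5P - 1991 ⇒ 2958 = 6P ⇒ P = 493, q = 474.
The new curves are qd = 745 - P (demand) and qs = 5P - 2486 (supply).
New equilibrium: 745 - P = 5P - 2486 ⇒ 3231 = 6P ⇒ P = 538.5, q = 206.5.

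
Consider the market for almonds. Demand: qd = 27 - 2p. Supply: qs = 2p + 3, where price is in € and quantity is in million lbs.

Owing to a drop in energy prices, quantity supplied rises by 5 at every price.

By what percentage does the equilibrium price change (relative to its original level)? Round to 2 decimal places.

Original equilibrium: 27 - 2p = 2p + 3 gives 24 = 4p, so p = 6 and q = 15.
The shock moves the curves to qd = 27 - 2p and qs = 2p + 8.
New equilibrium: 27 - 2p = 2p + 8 ⇒ 19 = 4p ⇒ p = 4.75, q = 17.5.
%Δp = (4.75 − 6) / 6 × 100 = -20.83%.

-20.83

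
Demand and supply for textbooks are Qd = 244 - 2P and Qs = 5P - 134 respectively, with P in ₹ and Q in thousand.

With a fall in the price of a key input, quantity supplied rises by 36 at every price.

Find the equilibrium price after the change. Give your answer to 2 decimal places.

Solve the original market: 244 - 2P = 5P - 134, hence P = 54 and Q = 136.
With the change applied: demand Qd = 244 - 2P, supply Qs = 5P - 98.
New equilibrium: 244 - 2P = 5P - 98 ⇒ 342 = 7P ⇒ P = 342/7 ≈ 48.8571, Q = 1024/7 ≈ 146.2857.

48.86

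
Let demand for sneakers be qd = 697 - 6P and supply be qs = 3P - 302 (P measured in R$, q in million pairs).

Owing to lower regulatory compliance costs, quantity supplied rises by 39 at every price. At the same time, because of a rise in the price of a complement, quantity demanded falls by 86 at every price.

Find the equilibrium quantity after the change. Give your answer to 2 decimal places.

28.33

Before the shock: 697 - 6P = 3P - 302 ⇒ 999 = 9P ⇒ P = 111, q = 31.
With the change applied: demand qd = 611 - 6P, supply qs = 3P - 263.
Equate the new curves: 611 - 6P = 3P - 263, giving 874 = 9P, P = 874/9 ≈ 97.1111, q = 85/3 ≈ 28.3333.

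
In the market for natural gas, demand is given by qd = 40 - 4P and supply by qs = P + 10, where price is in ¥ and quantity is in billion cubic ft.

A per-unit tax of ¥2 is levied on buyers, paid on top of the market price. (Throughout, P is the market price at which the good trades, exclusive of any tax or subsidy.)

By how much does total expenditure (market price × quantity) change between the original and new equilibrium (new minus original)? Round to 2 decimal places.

-32.64

Original equilibrium: 40 - 4P = P + 10 gives 30 = 5P, so P = 6 and q = 16.
Since buyers pay the price plus the tax, the effective demand curve becomes qd = 32 - 4P.
Clearing the new market: 32 - 4P = P + 10, so P = 4.4 and q = 14.4.
Expenditure moves from 6×16 = 96 to 4.4×14.4 = 63.36; change = -32.64.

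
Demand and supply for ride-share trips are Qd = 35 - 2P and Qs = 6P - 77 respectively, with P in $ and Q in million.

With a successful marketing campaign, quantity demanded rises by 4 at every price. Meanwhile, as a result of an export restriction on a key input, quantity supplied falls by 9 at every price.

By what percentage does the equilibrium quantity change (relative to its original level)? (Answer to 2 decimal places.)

Before the shock: 35 - 2P = 6P - 77 ⇒ 112 = 8P ⇒ P = 14, Q = 7.
After the shift, demand is Qd = 39 - 2P and supply is Qs = 6P - 86.
New equilibrium: 39 - 2P = 6P - 86 ⇒ 125 = 8P ⇒ P = 15.625, Q = 7.75.
%ΔQ = (7.75 − 7) / 7 × 100 = +10.71%.

+10.71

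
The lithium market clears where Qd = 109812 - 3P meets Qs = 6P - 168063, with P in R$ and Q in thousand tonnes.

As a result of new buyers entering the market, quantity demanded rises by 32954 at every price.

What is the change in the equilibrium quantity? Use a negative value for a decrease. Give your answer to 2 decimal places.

+21969.33

Original equilibrium: 109812 - 3P = 6P - 168063 gives 277875 = 9P, so P = 30875 and Q = 17187.
With the change applied: demand Qd = 142766 - 3P, supply Qs = 6P - 168063.
New equilibrium: 142766 - 3P = 6P - 168063 ⇒ 310829 = 9P ⇒ P = 310829/9 ≈ 34536.5556, Q = 117469/3 ≈ 39156.3333.
ΔQ = 39156.3333 − 17187 = +21969.33.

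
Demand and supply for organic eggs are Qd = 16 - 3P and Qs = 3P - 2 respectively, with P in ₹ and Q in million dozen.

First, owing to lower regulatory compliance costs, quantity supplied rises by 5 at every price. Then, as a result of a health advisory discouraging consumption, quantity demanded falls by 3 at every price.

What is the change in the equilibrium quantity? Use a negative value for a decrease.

Original equilibrium: 16 - 3P = 3P - 2 gives 18 = 6P, so P = 3 and Q = 7.
After the shift, demand is Qd = 13 - 3P and supply is Qs = 3P + 3.
Clearing the new market: 13 - 3P = 3P + 3, so P = 5/3 ≈ 1.6667 and Q = 8.
ΔQ = 8 − 7 = +1.

+1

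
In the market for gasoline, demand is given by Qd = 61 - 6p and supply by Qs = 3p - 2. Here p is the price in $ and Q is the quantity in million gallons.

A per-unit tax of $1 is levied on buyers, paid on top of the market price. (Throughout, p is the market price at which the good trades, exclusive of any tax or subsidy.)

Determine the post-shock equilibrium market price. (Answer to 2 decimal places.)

Before the shock: 61 - 6p = 3p - 2 ⇒ 63 = 9p ⇒ p = 7, Q = 19.
Since buyers pay the price plus the tax, the effective demand curve becomes Qd = 55 - 6p.
Equate the new curves: 55 - 6p = 3p - 2, giving 57 = 9p, p = 19/3 ≈ 6.3333, Q = 17.

6.33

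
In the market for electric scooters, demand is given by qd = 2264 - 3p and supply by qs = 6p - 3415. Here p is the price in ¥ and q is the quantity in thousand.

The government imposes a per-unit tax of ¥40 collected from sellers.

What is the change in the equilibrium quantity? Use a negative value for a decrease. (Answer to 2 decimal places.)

Initially, 2264 - 3p = 6p - 3415, so 5679 = 9p and p = 631, q = 371.
Since sellers keep the price net of the tax, the effective supply curve becomes qs = 6p - 3655.
New equilibrium: 2264 - 3p = 6p - 3655 ⇒ 5919 = 9p ⇒ p = 1973/3 ≈ 657.6667, q = 291.
Δq = 291 − 371 = -80.00.

-80.00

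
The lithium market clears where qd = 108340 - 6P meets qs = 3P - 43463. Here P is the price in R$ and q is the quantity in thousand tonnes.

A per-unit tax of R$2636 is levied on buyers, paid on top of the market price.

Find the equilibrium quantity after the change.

1866

Original equilibrium: 108340 - 6P = 3P - 43463 gives 151803 = 9P, so P = 16867 and q = 7138.
Since buyers pay the price plus the tax, the effective demand curve becomes qd = 92524 - 6P.
Setting them equal: 92524 - 6P = 3P - 43463 → 135987 = 9P, so P = 45329/3 ≈ 15109.6667 and q = 1866.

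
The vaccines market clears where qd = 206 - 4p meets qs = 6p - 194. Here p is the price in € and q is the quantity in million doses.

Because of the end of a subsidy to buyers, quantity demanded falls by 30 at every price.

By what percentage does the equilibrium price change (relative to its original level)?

-7.5

Initially, 206 - 4p = 6p - 194, so 400 = 10p and p = 40, q = 46.
The new curves are qd = 176 - 4p (demand) and qs = 6p - 194 (supply).
Setting them equal: 176 - 4p = 6p - 194 → 370 = 10p, so p = 37 and q = 28.
%Δp = (37 − 40) / 40 × 100 = -7.5%.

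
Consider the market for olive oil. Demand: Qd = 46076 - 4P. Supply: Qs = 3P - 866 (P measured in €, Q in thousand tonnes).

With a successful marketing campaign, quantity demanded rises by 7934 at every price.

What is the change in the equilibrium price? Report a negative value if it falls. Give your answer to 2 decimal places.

Solve the original market: 46076 - 4P = 3P - 866, hence P = 6706 and Q = 19252.
With the change applied: demand Qd = 54010 - 4P, supply Qs = 3P - 866.
Equate the new curves: 54010 - 4P = 3P - 866, giving 54876 = 7P, P = 54876/7 ≈ 7839.4286, Q = 158566/7 ≈ 22652.2857.
ΔP = 7839.4286 − 6706 = +1133.43.

+1133.43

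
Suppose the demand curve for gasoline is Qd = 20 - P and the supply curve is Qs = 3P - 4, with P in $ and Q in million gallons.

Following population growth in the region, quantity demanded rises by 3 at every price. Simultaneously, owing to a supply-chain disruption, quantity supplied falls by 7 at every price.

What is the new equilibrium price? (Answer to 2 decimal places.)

Original equilibrium: 20 - P = 3P - 4 gives 24 = 4P, so P = 6 and Q = 14.
With the change applied: demand Qd = 23 - P, supply Qs = 3P - 11.
Equate the new curves: 23 - P = 3P - 11, giving 34 = 4P, P = 8.5, Q = 14.5.

8.50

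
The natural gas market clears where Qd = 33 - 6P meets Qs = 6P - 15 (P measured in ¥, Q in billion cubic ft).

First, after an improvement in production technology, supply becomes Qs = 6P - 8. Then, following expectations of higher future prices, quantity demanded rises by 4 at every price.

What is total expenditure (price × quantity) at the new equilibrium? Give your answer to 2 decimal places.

Before the shock: 33 - 6P = 6P - 15 ⇒ 48 = 12P ⇒ P = 4, Q = 9.
After the shift, demand is Qd = 37 - 6P and supply is Qs = 6P - 8.
Equate the new curves: 37 - 6P = 6P - 8, giving 45 = 12P, P = 3.75, Q = 14.5.
New expenditure = 3.75 × 14.5 = 54.38.

54.38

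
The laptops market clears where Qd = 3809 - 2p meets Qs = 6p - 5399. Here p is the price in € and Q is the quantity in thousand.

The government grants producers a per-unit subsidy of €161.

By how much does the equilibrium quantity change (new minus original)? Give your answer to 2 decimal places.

Initially, 3809 - 2p = 6p - 5399, so 9208 = 8p and p = 1151, Q = 1507.
Since sellers receive the price plus the subsidy, the effective supply curve becomes Qs = 6p - 4433.
Equate the new curves: 3809 - 2p = 6p - 4433, giving 8242 = 8p, p = 1030.25, Q = 1748.5.
ΔQ = 1748.5 − 1507 = +241.50.

+241.50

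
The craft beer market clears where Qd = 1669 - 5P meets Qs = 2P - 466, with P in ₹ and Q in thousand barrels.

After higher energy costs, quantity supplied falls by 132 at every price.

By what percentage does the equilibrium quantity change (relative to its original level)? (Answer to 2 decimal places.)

-65.48

Before the shock: 1669 - 5P = 2P - 466 ⇒ 2135 = 7P ⇒ P = 305, Q = 144.
After the shift, demand is Qd = 1669 - 5P and supply is Qs = 2P - 598.
Clearing the new market: 1669 - 5P = 2P - 598, so P = 2267/7 ≈ 323.8571 and Q = 348/7 ≈ 49.7143.
%ΔQ = (49.7143 − 144) / 144 × 100 = -65.48%.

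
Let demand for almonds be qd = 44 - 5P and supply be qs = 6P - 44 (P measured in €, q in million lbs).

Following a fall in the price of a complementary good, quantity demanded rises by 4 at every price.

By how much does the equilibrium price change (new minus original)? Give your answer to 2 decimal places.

Solve the original market: 44 - 5P = 6P - 44, hence P = 8 and q = 4.
After the shift, demand is qd = 48 - 5P and supply is qs = 6P - 44.
Clearing the new market: 48 - 5P = 6P - 44, so P = 92/11 ≈ 8.3636 and q = 68/11 ≈ 6.1818.
ΔP = 8.3636 − 8 = +0.36.

+0.36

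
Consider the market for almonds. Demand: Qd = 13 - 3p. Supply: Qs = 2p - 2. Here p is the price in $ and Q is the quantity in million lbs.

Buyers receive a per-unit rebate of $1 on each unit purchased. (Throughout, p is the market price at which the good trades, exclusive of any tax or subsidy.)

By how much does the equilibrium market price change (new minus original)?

+0.6

Solve the original market: 13 - 3p = 2p - 2, hence p = 3 and Q = 4.
Since buyers' out-of-pocket price is the market price minus the rebate, the effective demand curve becomes Qd = 16 - 3p.
Equate the new curves: 16 - 3p = 2p - 2, giving 18 = 5p, p = 3.6, Q = 5.2.
Δp = 3.6 − 3 = +0.6.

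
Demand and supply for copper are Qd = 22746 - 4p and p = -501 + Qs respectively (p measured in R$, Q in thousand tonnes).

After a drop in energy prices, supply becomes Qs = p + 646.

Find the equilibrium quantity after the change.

5066

Before the shock: 22746 - 4p = p + 501 ⇒ 22245 = 5p ⇒ p = 4449, Q = 4950.
After the shift, demand is Qd = 22746 - 4p and supply is Qs = p + 646.
Clearing the new market: 22746 - 4p = p + 646, so p = 4420 and Q = 5066.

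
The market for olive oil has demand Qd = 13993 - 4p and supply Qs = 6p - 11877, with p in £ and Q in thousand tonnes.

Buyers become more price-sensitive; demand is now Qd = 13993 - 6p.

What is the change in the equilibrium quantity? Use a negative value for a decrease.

-2587

Original equilibrium: 13993 - 4p = 6p - 11877 gives 25870 = 10p, so p = 2587 and Q = 3645.
The new curves are Qd = 13993 - 6p (demand) and Qs = 6p - 11877 (supply).
Clearing the new market: 13993 - 6p = 6p - 11877, so p = 12935/6 ≈ 2155.8333 and Q = 1058.
ΔQ = 1058 − 3645 = -2587.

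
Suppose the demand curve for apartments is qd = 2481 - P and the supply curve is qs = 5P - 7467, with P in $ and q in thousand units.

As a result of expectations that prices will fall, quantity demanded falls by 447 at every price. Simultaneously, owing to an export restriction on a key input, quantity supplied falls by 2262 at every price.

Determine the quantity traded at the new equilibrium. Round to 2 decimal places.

Initially, 2481 - P = 5P - 7467, so 9948 = 6P and P = 1658, q = 823.
The shock moves the curves to qd = 2034 - P and qs = 5P - 9729.
New equilibrium: 2034 - P = 5P - 9729 ⇒ 11763 = 6P ⇒ P = 1960.5, q = 73.5.

73.50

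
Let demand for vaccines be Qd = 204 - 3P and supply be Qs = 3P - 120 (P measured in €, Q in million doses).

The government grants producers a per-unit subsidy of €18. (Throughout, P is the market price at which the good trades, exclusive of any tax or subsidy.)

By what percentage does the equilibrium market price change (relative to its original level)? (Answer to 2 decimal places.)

-16.67

Initially, 204 - 3P = 3P - 120, so 324 = 6P and P = 54, Q = 42.
Since sellers receive the price plus the subsidy, the effective supply curve becomes Qs = 3P - 66.
Clearing the new market: 204 - 3P = 3P - 66, so P = 45 and Q = 69.
%ΔP = (45 − 54) / 54 × 100 = -16.67%.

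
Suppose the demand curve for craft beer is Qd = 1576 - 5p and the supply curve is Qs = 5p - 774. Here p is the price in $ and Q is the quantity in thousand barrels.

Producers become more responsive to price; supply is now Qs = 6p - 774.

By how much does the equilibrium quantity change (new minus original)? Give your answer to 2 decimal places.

+106.82

Before the shock: 1576 - 5p = 5p - 774 ⇒ 2350 = 10p ⇒ p = 235, Q = 401.
With the change applied: demand Qd = 1576 - 5p, supply Qs = 6p - 774.
Equate the new curves: 1576 - 5p = 6p - 774, giving 2350 = 11p, p = 2350/11 ≈ 213.6364, Q = 5586/11 ≈ 507.8182.
ΔQ = 507.8182 − 401 = +106.82.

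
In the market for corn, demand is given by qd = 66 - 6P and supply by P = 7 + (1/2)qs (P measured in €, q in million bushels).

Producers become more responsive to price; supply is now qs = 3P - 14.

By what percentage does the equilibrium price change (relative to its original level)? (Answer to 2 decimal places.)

-11.11

Solve the original market: 66 - 6P = 2P - 14, hence P = 10 and q = 6.
With the change applied: demand qd = 66 - 6P, supply qs = 3P - 14.
New equilibrium: 66 - 6P = 3P - 14 ⇒ 80 = 9P ⇒ P = 80/9 ≈ 8.8889, q = 38/3 ≈ 12.6667.
%ΔP = (8.8889 − 10) / 10 × 100 = -11.11%.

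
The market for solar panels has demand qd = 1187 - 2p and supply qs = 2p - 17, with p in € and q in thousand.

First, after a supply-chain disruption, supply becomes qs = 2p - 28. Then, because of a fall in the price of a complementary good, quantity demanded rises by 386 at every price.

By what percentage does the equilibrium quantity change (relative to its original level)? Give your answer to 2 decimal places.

Initially, 1187 - 2p = 2p - 17, so 1204 = 4p and p = 301, q = 585.
After the shift, demand is qd = 1573 - 2p and supply is qs = 2p - 28.
Equate the new curves: 1573 - 2p = 2p - 28, giving 1601 = 4p, p = 400.25, q = 772.5.
%Δq = (772.5 − 585) / 585 × 100 = +32.05%.

+32.05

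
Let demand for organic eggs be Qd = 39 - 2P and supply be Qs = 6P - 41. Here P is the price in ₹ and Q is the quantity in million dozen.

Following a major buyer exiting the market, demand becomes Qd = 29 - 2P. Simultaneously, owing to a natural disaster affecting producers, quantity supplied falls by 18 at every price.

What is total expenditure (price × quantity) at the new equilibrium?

Solve the original market: 39 - 2P = 6P - 41, hence P = 10 and Q = 19.
After the shift, demand is Qd = 29 - 2P and supply is Qs = 6P - 59.
Equate the new curves: 29 - 2P = 6P - 59, giving 88 = 8P, P = 11, Q = 7.
New expenditure = 11 × 7 = 77.

77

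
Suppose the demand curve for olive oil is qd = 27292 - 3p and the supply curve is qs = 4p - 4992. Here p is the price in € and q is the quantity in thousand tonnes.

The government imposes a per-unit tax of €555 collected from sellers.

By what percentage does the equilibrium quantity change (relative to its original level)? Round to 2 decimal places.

Initially, 27292 - 3p = 4p - 4992, so 32284 = 7p and p = 4612, q = 13456.
Since sellers keep the price net of the tax, the effective supply curve becomes qs = 4p - 7212.
Equate the new curves: 27292 - 3p = 4p - 7212, giving 34504 = 7p, p = 34504/7 ≈ 4929.1429, q = 87532/7 ≈ 12504.5714.
%Δq = (12504.5714 − 13456) / 13456 × 100 = -7.07%.

-7.07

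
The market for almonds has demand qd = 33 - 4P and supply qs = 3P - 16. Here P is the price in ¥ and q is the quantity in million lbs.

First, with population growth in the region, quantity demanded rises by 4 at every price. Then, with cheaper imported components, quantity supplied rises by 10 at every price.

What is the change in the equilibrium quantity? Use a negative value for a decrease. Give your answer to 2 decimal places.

+7.43

Solve the original market: 33 - 4P = 3P - 16, hence P = 7 and q = 5.
With the change applied: demand qd = 37 - 4P, supply qs = 3P - 6.
Clearing the new market: 37 - 4P = 3P - 6, so P = 43/7 ≈ 6.1429 and q = 87/7 ≈ 12.4286.
Δq = 12.4286 − 5 = +7.43.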